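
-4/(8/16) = -8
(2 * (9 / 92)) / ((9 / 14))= 7 / 23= 0.30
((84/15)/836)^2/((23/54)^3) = 7715736/13286668175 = 0.00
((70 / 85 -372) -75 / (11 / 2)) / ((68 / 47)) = -845530 / 3179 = -265.97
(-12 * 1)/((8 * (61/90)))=-135/61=-2.21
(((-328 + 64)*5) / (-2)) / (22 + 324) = 330 / 173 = 1.91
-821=-821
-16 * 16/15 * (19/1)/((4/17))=-20672/15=-1378.13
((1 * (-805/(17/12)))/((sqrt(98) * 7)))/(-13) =690 * sqrt(2)/1547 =0.63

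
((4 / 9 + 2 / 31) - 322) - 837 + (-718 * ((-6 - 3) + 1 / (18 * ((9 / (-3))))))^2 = 947537733820 / 22599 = 41928303.63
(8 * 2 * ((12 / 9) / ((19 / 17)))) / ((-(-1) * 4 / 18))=1632 / 19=85.89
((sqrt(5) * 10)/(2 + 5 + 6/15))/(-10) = -5 * sqrt(5)/37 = -0.30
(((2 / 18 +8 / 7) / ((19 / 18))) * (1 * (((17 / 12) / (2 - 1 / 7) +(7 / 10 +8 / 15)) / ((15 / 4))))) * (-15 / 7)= -82002 / 60515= -1.36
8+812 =820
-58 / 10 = -29 / 5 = -5.80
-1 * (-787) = 787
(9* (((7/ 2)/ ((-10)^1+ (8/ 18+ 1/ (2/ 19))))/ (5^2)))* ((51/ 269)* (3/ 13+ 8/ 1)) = -3094119/ 87425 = -35.39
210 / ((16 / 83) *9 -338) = -1743 / 2791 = -0.62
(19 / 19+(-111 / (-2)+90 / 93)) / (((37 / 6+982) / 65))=3.78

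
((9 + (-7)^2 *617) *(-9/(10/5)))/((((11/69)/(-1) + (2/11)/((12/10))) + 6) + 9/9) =-34430517/1769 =-19463.27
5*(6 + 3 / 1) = 45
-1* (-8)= 8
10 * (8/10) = 8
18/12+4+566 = 1143/2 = 571.50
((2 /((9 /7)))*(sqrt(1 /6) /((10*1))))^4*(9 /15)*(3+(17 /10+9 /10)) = 16807 /307546875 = 0.00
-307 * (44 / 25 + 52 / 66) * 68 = -43881352 / 825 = -53189.52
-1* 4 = -4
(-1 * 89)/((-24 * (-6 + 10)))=89/96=0.93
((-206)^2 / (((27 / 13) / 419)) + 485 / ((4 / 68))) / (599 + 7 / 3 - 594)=231371507 / 198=1168542.96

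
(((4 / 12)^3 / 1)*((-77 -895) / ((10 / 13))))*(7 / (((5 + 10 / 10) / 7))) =-1911 / 5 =-382.20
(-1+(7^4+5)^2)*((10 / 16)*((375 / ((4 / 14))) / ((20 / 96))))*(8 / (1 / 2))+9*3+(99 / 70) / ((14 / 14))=364696605028.41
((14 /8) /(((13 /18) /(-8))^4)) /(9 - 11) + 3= -376148301 /28561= -13170.00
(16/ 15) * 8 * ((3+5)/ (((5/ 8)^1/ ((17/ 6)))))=69632/ 225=309.48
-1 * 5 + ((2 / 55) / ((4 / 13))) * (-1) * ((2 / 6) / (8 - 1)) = -11563 / 2310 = -5.01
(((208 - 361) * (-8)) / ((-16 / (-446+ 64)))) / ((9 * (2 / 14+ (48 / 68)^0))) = 22729 / 8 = 2841.12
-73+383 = 310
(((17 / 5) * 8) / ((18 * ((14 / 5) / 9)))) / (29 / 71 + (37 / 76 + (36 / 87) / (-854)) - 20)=-0.25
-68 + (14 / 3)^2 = -416 / 9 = -46.22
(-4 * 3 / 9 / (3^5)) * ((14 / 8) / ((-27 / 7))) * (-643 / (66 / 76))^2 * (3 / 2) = 14626998722 / 7144929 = 2047.19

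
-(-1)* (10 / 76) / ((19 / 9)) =45 / 722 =0.06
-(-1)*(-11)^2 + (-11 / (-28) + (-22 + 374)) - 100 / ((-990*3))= 3937015 / 8316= 473.43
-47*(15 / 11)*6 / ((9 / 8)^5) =-15400960 / 72171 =-213.40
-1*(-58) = 58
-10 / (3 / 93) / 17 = -310 / 17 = -18.24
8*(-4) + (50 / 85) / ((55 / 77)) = -530 / 17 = -31.18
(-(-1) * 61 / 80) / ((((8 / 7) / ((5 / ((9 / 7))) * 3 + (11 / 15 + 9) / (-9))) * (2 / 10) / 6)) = 610183 / 2880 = 211.87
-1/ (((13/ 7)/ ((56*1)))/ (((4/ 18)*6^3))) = -1447.38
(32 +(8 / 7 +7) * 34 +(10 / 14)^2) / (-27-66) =-163 / 49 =-3.33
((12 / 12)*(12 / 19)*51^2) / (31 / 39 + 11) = 139.28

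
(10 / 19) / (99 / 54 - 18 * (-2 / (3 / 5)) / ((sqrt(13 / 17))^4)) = 10140 / 2012081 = 0.01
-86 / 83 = -1.04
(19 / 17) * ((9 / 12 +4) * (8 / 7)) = 722 / 119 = 6.07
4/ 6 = 2/ 3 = 0.67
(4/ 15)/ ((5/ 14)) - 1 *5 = -319/ 75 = -4.25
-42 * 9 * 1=-378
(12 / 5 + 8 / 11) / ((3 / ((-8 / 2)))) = -688 / 165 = -4.17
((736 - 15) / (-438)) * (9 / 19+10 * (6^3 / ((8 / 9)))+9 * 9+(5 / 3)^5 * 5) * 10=-42400.30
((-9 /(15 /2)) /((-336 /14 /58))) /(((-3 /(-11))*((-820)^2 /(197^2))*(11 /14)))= 7878227 /10086000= 0.78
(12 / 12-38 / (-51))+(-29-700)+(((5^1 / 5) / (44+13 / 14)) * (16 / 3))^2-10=-2625144224 / 3560769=-737.24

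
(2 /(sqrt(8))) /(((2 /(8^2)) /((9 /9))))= 16 * sqrt(2)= 22.63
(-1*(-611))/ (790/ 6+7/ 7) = 1833/ 398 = 4.61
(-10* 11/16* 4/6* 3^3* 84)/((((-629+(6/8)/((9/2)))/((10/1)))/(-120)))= -972000/49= -19836.73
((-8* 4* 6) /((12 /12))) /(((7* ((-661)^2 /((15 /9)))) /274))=-87680 /3058447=-0.03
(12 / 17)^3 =1728 / 4913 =0.35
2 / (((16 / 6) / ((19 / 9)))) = 19 / 12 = 1.58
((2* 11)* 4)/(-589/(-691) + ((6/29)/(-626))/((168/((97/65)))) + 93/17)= 13.92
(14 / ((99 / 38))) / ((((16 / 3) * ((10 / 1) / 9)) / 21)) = 8379 / 440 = 19.04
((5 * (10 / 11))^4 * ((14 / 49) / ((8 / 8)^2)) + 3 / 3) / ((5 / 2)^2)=50409948 / 2562175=19.67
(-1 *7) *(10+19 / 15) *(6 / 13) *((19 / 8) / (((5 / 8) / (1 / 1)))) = -3458 / 25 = -138.32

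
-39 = -39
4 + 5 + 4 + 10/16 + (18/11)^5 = 25.36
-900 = -900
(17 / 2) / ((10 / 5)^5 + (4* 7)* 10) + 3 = 1889 / 624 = 3.03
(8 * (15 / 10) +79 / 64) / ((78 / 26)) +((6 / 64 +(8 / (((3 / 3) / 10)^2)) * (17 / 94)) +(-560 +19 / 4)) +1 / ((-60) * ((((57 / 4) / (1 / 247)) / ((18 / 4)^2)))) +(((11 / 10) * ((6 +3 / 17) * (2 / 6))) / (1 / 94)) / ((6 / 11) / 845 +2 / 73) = 123039772521189139 / 17123861951040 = 7185.28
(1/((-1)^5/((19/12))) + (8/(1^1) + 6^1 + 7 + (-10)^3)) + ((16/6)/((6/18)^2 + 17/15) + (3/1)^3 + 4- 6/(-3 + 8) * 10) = -959.44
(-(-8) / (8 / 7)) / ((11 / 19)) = 133 / 11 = 12.09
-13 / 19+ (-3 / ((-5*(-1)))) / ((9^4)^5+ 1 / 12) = -9482979058064404465529 / 13859738623324898833235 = -0.68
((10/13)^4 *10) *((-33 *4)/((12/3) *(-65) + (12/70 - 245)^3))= 565950000000/17970970529528549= 0.00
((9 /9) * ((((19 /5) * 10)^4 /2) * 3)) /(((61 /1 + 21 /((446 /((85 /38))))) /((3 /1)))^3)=411097443155357723136 /1110689024768091397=370.13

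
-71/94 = -0.76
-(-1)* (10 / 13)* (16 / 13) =160 / 169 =0.95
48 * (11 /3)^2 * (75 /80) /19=605 /19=31.84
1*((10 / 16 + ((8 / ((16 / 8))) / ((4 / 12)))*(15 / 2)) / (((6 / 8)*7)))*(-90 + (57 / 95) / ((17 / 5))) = -369025 / 238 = -1550.53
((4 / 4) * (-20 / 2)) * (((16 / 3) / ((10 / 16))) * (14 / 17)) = -3584 / 51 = -70.27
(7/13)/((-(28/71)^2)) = -5041/1456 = -3.46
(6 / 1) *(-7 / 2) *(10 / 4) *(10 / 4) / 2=-525 / 8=-65.62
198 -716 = -518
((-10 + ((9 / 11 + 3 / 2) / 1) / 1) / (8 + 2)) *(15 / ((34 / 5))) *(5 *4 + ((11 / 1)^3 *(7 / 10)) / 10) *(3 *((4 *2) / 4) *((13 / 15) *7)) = -522132429 / 74800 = -6980.38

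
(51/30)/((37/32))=272/185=1.47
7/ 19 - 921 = -17492/ 19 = -920.63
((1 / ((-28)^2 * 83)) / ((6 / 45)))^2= 225 / 16937460736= 0.00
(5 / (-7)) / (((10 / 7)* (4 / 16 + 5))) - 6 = -128 / 21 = -6.10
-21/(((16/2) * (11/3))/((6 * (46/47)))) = -4347/1034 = -4.20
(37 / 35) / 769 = 37 / 26915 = 0.00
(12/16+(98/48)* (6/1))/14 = 13/14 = 0.93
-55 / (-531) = 55 / 531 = 0.10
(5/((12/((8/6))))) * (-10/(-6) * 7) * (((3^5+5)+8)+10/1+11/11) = 15575/9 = 1730.56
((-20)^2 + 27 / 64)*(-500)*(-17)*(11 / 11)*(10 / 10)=54457375 / 16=3403585.94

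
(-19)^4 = 130321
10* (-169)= -1690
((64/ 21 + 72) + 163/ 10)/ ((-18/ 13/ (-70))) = 249379/ 54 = 4618.13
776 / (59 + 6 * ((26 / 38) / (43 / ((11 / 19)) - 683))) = 13.15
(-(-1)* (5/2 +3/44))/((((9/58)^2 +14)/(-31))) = -2946023/518947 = -5.68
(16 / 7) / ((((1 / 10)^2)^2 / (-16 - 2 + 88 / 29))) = -9920000 / 29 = -342068.97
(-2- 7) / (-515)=0.02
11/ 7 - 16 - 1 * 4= -129/ 7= -18.43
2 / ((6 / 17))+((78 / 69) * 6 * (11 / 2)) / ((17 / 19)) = 47.36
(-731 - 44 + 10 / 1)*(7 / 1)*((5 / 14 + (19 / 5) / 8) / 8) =-35649 / 64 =-557.02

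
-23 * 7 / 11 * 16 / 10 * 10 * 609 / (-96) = 32683 / 22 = 1485.59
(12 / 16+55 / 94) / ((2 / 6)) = 753 / 188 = 4.01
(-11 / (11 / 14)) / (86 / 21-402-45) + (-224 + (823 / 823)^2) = -2073829 / 9301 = -222.97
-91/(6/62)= -940.33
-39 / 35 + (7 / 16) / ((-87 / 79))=-73643 / 48720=-1.51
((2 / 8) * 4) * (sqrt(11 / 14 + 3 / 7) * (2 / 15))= sqrt(238) / 105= 0.15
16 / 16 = 1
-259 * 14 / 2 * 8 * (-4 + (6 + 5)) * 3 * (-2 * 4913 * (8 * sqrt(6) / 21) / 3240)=142516304 * sqrt(6) / 405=861956.11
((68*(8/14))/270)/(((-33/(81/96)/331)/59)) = -331993/4620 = -71.86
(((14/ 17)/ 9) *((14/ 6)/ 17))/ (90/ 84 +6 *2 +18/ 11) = 15092/ 17673795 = 0.00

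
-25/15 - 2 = -11/3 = -3.67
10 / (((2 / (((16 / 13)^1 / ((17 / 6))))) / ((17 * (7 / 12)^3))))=1715 / 234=7.33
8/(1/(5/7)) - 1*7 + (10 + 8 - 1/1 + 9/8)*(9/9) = 943/56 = 16.84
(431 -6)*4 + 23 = 1723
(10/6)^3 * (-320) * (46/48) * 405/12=-143750/3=-47916.67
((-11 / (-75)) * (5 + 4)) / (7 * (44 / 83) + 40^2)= 2739 / 3327700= 0.00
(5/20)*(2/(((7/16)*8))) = 1/7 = 0.14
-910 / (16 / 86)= -19565 / 4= -4891.25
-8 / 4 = -2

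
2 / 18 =1 / 9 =0.11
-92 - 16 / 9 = -844 / 9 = -93.78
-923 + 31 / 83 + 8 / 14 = -535714 / 581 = -922.06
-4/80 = -1/20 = -0.05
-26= -26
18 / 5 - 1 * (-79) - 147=-64.40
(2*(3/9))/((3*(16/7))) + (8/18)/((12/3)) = 5/24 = 0.21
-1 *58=-58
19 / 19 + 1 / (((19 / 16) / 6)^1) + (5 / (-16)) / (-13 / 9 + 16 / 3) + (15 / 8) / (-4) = 23423 / 4256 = 5.50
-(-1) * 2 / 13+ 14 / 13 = 16 / 13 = 1.23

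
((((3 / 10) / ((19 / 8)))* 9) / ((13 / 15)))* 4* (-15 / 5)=-3888 / 247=-15.74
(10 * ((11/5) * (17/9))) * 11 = 4114/9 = 457.11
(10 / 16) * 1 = 5 / 8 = 0.62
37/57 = 0.65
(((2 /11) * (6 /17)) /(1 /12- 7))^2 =20736 /240901441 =0.00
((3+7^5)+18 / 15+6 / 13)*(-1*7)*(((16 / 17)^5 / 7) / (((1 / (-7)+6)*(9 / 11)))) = -88229665570816 / 34055270145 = -2590.78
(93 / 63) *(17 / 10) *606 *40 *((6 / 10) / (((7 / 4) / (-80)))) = -81756672 / 49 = -1668503.51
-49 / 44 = -1.11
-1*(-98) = 98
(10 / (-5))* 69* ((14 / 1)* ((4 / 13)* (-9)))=69552 / 13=5350.15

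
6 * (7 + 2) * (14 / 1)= 756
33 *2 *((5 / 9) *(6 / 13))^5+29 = 874367257 / 30074733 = 29.07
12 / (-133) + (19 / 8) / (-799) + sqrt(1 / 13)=-79231 / 850136 + sqrt(13) / 13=0.18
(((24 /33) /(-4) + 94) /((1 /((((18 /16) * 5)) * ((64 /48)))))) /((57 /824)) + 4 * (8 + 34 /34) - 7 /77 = 2133425 /209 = 10207.78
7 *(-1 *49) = -343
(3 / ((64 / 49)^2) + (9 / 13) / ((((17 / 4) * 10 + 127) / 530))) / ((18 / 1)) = 2622943 / 12034048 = 0.22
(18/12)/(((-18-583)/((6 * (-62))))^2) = 207576/361201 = 0.57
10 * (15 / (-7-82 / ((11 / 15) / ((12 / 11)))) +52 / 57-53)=-464406380 / 889599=-522.04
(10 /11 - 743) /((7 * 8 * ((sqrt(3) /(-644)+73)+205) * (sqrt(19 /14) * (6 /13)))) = -2801089914 * sqrt(266) /515304885953 - 62583 * sqrt(798) /2061219543812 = -0.09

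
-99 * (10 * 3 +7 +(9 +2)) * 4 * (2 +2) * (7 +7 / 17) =-9580032 / 17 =-563531.29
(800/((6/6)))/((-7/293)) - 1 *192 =-235744/7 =-33677.71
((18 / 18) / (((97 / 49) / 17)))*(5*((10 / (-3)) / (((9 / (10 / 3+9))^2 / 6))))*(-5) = 570188500 / 70713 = 8063.42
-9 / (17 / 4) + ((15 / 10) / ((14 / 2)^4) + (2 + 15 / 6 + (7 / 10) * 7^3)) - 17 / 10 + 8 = 50772874 / 204085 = 248.78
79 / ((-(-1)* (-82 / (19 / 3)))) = -1501 / 246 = -6.10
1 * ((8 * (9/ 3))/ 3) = 8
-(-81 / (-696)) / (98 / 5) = -135 / 22736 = -0.01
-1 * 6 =-6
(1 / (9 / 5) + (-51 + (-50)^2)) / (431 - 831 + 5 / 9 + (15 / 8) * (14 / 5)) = -88184 / 14191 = -6.21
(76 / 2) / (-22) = -19 / 11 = -1.73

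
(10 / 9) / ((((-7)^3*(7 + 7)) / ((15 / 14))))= -25 / 100842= -0.00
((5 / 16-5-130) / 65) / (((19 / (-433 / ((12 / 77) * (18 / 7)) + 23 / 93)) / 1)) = 3117569971 / 26462592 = 117.81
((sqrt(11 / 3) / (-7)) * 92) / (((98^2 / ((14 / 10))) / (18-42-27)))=391 * sqrt(33) / 12005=0.19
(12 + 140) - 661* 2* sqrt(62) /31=152 - 1322* sqrt(62) /31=-183.79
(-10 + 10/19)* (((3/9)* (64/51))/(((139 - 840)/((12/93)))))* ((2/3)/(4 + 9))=10240/273745407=0.00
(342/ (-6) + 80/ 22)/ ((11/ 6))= -29.11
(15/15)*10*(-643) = -6430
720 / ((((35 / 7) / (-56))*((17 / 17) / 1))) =-8064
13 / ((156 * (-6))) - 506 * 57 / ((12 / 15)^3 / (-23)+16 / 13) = -808477783 / 33876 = -23865.80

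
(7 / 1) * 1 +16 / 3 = 37 / 3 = 12.33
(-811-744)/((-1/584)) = 908120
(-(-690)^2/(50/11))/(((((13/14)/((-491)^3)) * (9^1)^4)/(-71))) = -1369333438700612/9477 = -144490180299.74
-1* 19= -19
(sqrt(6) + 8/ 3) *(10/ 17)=10 *sqrt(6)/ 17 + 80/ 51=3.01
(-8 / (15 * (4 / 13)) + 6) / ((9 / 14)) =6.64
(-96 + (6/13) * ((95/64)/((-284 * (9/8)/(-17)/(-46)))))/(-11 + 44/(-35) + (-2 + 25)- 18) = 75730795/5626608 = 13.46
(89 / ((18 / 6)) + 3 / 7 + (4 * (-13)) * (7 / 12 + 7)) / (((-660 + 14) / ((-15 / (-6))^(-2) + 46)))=4413473 / 169575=26.03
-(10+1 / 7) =-71 / 7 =-10.14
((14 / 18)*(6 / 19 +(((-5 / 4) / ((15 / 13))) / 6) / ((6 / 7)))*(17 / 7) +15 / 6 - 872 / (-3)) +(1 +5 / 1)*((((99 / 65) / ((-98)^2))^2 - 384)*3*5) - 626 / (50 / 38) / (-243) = -20550210580030942117 / 599749142756400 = -34264.68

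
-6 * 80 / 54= -8.89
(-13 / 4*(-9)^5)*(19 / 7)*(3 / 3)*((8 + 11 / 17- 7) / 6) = 142991.21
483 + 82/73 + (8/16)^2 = 141437/292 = 484.37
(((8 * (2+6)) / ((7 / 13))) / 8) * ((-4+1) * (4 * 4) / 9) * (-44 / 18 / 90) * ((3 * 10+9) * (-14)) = -475904 / 405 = -1175.07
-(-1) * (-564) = -564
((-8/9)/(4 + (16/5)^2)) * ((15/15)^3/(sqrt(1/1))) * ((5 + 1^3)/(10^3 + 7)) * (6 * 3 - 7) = -1100/268869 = -0.00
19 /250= 0.08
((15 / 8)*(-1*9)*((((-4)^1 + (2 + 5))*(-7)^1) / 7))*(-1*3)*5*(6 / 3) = -6075 / 4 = -1518.75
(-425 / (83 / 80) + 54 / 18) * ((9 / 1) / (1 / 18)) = -5467662 / 83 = -65875.45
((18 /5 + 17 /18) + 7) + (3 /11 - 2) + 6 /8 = 20923 /1980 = 10.57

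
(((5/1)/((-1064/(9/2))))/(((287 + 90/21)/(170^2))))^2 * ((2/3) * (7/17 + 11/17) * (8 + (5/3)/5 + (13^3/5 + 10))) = 4269289528125/3001730162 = 1422.28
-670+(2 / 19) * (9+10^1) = -668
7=7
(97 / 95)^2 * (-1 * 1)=-9409 / 9025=-1.04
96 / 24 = 4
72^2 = 5184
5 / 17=0.29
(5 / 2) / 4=5 / 8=0.62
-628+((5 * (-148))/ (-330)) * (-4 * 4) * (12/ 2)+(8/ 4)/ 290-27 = -1388074/ 1595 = -870.27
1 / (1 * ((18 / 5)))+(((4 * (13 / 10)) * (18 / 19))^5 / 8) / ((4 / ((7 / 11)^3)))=4383070856562401 / 185382437006250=23.64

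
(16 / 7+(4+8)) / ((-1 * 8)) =-25 / 14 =-1.79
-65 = -65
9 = 9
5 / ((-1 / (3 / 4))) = -15 / 4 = -3.75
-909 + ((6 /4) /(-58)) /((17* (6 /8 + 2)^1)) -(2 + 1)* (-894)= 1773.00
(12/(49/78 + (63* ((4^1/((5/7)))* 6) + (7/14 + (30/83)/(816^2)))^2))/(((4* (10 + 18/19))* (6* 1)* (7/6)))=397700008012800/45541462698608594336521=0.00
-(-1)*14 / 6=7 / 3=2.33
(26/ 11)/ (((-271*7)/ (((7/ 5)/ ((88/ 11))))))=-13/ 59620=-0.00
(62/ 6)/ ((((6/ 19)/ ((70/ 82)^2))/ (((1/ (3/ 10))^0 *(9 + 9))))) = 429.22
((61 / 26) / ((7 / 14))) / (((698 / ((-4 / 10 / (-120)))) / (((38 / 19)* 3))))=61 / 453700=0.00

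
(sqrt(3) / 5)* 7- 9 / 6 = -3 / 2+7* sqrt(3) / 5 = 0.92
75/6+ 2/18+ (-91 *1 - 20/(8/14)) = -2041/18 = -113.39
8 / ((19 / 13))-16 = -200 / 19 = -10.53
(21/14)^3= 27/8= 3.38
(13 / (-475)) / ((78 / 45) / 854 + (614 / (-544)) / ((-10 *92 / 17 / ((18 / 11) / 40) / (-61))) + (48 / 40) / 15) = -2157163008 / 2363362291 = -0.91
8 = 8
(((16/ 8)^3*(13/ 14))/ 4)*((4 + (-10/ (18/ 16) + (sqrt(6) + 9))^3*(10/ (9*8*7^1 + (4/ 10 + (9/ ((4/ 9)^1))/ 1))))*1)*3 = 24.07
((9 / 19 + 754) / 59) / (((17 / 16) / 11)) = 2522960 / 19057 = 132.39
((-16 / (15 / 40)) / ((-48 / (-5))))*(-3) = 40 / 3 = 13.33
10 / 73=0.14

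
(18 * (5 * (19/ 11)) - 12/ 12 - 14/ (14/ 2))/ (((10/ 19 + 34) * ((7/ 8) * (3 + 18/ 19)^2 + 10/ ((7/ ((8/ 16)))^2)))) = 563624607/ 1746808690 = 0.32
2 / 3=0.67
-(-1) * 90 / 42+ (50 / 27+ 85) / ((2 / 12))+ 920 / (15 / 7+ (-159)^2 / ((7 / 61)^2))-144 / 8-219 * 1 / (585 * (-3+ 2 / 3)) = 32449281805172 / 64203256845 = 505.41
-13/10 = -1.30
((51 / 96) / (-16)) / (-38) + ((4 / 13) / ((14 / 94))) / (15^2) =4005803 / 398361600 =0.01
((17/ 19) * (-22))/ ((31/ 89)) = -33286/ 589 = -56.51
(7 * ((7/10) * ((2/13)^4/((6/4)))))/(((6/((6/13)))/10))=1568/1113879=0.00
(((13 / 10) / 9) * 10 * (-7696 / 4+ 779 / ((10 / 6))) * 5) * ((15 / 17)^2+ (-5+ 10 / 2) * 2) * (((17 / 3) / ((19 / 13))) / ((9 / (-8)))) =246165400 / 8721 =28226.74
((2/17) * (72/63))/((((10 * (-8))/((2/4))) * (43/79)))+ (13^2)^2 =1461466291/51170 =28561.00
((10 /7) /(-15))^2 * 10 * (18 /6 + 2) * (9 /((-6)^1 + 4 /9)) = -0.73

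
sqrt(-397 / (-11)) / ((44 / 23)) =23 * sqrt(4367) / 484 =3.14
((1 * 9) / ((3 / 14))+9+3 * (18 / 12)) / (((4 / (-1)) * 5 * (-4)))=111 / 160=0.69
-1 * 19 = -19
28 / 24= 7 / 6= 1.17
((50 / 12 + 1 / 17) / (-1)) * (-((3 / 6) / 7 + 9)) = 54737 / 1428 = 38.33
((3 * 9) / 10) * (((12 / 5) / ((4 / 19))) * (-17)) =-26163 / 50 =-523.26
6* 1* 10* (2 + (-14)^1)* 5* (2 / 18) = -400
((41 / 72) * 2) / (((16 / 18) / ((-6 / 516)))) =-41 / 2752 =-0.01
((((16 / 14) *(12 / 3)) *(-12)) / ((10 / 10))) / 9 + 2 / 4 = -235 / 42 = -5.60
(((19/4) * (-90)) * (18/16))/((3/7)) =-17955/16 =-1122.19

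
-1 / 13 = -0.08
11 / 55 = 1 / 5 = 0.20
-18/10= -9/5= -1.80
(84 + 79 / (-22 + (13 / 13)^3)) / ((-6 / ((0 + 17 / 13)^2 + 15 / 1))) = -2379220 / 10647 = -223.46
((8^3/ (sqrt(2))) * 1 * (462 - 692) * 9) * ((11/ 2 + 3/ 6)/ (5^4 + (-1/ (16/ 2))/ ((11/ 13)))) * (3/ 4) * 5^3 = -8743680000 * sqrt(2)/ 18329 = -674637.51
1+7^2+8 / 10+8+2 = 304 / 5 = 60.80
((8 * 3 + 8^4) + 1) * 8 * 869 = 28649192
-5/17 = -0.29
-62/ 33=-1.88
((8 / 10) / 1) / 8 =1 / 10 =0.10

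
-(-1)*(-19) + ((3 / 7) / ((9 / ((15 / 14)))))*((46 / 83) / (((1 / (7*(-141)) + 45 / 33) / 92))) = -73450693 / 4297657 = -17.09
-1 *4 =-4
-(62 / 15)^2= -3844 / 225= -17.08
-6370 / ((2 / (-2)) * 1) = 6370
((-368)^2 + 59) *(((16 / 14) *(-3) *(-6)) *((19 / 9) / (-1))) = -41186832 / 7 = -5883833.14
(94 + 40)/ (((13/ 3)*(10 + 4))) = 201/ 91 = 2.21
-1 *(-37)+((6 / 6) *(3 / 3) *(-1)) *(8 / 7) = 251 / 7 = 35.86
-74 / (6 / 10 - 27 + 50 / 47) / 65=1739 / 38701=0.04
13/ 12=1.08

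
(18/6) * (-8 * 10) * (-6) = 1440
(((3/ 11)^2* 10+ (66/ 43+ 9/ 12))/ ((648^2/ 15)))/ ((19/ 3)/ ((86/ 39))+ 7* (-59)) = -105055/ 398236113792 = -0.00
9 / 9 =1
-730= -730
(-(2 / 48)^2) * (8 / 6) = -0.00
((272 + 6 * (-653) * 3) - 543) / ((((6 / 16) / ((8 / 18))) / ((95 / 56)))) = -24177.25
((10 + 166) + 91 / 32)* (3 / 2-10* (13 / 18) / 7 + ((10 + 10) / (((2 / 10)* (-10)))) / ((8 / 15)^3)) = -11705.27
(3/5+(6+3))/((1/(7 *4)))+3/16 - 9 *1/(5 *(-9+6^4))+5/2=3105801/11440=271.49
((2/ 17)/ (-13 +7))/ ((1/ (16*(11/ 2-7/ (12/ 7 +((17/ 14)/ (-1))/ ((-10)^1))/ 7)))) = -6792/ 4369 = -1.55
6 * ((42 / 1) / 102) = 42 / 17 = 2.47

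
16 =16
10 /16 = 5 /8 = 0.62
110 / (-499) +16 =7874 / 499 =15.78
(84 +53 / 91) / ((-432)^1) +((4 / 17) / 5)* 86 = 3.85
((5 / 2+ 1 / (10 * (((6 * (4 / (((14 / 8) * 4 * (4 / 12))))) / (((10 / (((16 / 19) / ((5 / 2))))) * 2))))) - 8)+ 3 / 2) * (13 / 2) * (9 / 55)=-51259 / 14080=-3.64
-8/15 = -0.53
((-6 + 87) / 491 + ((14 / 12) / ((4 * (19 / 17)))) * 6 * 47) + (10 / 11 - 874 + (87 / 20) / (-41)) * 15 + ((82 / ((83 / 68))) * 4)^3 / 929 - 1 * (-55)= 35396053942910169007 / 4469836337035234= 7918.87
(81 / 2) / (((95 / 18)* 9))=0.85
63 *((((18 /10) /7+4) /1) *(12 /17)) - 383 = -193.68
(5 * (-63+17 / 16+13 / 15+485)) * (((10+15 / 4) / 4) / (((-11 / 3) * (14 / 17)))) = -8648155 / 3584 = -2412.99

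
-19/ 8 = -2.38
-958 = -958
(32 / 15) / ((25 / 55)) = 352 / 75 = 4.69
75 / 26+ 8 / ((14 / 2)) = 733 / 182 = 4.03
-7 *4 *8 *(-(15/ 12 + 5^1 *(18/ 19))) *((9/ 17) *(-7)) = -1605240/ 323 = -4969.78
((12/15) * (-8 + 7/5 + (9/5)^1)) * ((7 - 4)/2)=-144/25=-5.76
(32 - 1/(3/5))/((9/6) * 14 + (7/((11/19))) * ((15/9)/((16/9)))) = 2288/2439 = 0.94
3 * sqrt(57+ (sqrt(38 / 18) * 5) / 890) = sqrt(534 * sqrt(19)+ 16253892) / 178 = 22.65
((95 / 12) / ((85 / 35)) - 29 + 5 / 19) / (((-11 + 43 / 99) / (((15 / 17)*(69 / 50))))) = 674554419 / 229743440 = 2.94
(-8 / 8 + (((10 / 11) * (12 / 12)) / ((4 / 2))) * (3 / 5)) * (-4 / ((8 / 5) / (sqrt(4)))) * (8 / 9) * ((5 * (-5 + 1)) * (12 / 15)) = -51.72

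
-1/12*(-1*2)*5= 5/6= 0.83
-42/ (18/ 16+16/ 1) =-336/ 137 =-2.45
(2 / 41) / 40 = 1 / 820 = 0.00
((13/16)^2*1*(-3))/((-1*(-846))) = -169/72192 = -0.00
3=3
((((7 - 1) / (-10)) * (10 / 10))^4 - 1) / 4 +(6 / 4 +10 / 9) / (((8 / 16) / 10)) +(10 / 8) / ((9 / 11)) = 133831 / 2500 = 53.53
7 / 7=1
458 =458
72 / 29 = 2.48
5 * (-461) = -2305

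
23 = 23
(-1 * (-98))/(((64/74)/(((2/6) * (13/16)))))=23569/768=30.69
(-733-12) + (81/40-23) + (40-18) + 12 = -29279/40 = -731.98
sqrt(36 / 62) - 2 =-2+3 *sqrt(62) / 31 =-1.24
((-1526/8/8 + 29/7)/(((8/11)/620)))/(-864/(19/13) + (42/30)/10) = 3573978375/125768608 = 28.42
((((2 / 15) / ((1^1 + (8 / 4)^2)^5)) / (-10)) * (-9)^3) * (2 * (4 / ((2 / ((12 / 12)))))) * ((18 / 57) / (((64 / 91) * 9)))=0.00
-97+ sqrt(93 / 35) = -97+ sqrt(3255) / 35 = -95.37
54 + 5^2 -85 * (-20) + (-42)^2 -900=2643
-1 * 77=-77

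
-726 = -726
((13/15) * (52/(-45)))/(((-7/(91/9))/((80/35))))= 3.31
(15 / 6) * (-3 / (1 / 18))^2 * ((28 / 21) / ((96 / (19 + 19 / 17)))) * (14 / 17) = 484785 / 289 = 1677.46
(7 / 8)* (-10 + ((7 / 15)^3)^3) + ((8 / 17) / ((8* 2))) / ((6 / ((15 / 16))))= -365750147819261 / 41826375000000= -8.74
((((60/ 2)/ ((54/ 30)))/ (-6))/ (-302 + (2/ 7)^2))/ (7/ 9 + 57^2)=1225/ 432694912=0.00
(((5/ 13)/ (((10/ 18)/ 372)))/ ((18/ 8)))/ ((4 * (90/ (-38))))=-2356/ 195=-12.08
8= 8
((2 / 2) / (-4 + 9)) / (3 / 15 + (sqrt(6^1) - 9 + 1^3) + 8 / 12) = -321 / 10099 - 45*sqrt(6) / 10099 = -0.04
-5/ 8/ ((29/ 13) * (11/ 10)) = -325/ 1276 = -0.25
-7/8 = -0.88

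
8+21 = 29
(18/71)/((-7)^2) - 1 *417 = -1450725/3479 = -416.99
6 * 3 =18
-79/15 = -5.27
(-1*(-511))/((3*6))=511/18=28.39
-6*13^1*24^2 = -44928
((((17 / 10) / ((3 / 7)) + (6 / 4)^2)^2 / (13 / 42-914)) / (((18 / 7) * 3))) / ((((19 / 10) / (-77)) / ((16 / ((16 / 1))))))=524933717 / 2362365000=0.22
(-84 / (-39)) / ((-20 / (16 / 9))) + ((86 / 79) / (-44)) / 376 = -73215811 / 382290480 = -0.19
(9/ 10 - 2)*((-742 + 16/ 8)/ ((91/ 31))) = 25234/ 91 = 277.30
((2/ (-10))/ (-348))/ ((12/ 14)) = 7/ 10440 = 0.00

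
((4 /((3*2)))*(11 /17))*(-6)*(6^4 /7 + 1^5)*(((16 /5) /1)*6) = -5503872 /595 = -9250.21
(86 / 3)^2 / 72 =1849 / 162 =11.41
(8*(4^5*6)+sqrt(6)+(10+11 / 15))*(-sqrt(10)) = sqrt(10)*(-737441 / 15-sqrt(6)) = -155473.96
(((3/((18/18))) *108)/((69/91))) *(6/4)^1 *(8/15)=39312/115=341.84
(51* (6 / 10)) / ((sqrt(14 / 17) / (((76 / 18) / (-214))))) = -323* sqrt(238) / 7490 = -0.67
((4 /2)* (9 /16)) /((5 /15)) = 27 /8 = 3.38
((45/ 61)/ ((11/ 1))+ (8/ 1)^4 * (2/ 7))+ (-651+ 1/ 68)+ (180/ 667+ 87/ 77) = 110942754871/ 213037132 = 520.77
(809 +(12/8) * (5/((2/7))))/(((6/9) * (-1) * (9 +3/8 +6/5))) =-118.48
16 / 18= 8 / 9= 0.89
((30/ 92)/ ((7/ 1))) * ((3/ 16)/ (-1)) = -45/ 5152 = -0.01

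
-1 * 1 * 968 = -968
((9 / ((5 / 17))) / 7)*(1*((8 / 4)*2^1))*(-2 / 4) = -306 / 35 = -8.74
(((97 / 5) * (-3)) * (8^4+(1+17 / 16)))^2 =364068494975241 / 6400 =56885702339.88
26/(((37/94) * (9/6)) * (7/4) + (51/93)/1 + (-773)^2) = 606112/13929632919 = 0.00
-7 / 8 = -0.88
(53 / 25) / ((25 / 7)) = 371 / 625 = 0.59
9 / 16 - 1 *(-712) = 11401 / 16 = 712.56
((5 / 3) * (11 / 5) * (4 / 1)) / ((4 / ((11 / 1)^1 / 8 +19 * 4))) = 6809 / 24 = 283.71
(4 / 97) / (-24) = -1 / 582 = -0.00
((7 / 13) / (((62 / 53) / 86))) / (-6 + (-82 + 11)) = -0.51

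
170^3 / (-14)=-2456500 / 7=-350928.57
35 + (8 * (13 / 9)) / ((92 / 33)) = 2701 / 69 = 39.14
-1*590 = -590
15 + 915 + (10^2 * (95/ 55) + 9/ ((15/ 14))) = 61112/ 55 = 1111.13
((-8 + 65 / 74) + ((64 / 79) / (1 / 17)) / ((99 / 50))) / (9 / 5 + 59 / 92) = -22095410 / 324970371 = -0.07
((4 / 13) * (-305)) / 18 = -610 / 117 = -5.21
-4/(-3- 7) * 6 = 12/5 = 2.40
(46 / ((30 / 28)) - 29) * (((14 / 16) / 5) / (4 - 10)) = -1463 / 3600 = -0.41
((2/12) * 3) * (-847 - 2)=-849/2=-424.50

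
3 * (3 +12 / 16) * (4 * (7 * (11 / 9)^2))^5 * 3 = 557990777944328960 / 129140163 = 4320815190.12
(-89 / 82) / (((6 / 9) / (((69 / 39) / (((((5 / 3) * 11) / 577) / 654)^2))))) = -1967563414051029 / 1612325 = -1220326803.87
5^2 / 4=25 / 4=6.25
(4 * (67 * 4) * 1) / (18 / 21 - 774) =-1876 / 1353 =-1.39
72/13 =5.54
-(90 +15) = -105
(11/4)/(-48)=-11/192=-0.06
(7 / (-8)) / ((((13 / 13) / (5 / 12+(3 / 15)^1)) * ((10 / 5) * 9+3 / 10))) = -259 / 8784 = -0.03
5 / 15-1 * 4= -11 / 3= -3.67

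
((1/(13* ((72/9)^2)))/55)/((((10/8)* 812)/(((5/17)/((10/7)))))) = 1/225596800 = 0.00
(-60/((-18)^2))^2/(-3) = -25/2187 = -0.01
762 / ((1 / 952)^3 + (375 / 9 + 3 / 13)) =25640732242944 / 1409817500711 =18.19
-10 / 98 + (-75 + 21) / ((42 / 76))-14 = -5479 / 49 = -111.82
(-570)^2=324900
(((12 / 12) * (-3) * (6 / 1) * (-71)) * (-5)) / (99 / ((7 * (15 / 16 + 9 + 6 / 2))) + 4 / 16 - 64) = 101.98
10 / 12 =5 / 6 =0.83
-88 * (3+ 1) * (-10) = 3520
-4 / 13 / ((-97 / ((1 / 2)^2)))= 1 / 1261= 0.00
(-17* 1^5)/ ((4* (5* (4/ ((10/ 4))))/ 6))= -51/ 16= -3.19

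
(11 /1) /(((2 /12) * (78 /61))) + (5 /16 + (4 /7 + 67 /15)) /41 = 46335337 /895440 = 51.75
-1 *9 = -9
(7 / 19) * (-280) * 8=-15680 / 19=-825.26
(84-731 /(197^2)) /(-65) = -1.29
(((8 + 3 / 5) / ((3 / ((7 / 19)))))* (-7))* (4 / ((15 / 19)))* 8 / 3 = -99.89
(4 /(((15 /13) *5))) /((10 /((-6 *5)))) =-52 /25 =-2.08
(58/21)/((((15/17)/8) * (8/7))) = 986/45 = 21.91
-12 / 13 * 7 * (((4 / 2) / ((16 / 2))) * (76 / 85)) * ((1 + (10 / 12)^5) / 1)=-1449833 / 716040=-2.02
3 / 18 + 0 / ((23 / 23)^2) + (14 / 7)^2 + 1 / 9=77 / 18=4.28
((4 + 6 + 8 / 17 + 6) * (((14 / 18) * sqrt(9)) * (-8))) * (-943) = 14786240 / 51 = 289926.27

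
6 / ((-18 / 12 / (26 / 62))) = -1.68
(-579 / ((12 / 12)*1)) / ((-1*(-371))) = -579 / 371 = -1.56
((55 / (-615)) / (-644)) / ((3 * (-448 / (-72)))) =11 / 1478624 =0.00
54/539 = 0.10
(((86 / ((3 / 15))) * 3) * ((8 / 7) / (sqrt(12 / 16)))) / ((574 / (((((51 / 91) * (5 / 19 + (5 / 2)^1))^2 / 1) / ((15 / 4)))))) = 134211600 * sqrt(3) / 122567081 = 1.90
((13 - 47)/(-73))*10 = 340/73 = 4.66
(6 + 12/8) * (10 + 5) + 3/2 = 114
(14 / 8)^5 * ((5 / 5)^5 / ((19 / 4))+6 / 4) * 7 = 7647185 / 38912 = 196.53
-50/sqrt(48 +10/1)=-25*sqrt(58)/29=-6.57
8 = 8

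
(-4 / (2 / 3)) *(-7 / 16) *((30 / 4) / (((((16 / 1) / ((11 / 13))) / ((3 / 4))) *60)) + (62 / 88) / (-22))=-457779 / 6443008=-0.07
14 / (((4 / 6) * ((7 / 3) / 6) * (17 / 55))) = 2970 / 17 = 174.71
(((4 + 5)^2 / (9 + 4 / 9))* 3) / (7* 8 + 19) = 0.34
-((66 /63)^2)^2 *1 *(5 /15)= -234256 /583443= -0.40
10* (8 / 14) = 40 / 7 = 5.71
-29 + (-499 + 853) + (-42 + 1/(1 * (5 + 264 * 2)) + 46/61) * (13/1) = -528142/2501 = -211.17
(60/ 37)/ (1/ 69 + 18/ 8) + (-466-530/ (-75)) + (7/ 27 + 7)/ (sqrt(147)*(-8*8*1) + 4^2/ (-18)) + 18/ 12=-1609684922136/ 3524467375-4116*sqrt(3)/ 762047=-456.73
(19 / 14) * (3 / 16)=57 / 224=0.25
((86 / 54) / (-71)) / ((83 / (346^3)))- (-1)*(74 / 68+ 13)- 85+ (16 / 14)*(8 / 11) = -4692202762745 / 416552598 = -11264.37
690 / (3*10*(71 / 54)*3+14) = 2070 / 397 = 5.21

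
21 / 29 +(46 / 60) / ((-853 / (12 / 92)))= 179101 / 247370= 0.72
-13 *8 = -104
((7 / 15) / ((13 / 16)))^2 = 12544 / 38025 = 0.33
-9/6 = -3/2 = -1.50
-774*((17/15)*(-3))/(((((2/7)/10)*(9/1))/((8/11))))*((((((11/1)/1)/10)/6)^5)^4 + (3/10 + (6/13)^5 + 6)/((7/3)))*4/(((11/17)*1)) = 31989775942149661181653716196511859136760755177/256653484871941575475200000000000000000000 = 124641.89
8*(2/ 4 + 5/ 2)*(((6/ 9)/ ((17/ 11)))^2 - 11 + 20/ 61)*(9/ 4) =-9982362/ 17629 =-566.25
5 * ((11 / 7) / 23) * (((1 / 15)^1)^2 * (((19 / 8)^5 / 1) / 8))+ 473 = 898364578529 / 1899233280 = 473.01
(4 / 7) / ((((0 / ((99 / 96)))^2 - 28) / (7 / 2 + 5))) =-17 / 98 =-0.17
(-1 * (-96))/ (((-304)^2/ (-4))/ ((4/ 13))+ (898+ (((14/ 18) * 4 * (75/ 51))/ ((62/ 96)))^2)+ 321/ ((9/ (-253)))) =-239957856/ 207872195867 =-0.00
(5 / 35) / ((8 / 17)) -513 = -28711 / 56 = -512.70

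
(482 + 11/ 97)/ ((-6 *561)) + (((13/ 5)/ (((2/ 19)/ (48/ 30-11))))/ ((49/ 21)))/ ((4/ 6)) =-17072995481/ 114275700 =-149.40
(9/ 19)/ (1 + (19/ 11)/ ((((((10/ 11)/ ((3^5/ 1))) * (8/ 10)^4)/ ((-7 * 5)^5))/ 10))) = -2304/ 2879610275385761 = -0.00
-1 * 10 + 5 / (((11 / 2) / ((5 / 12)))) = -635 / 66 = -9.62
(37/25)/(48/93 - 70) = -1147/53850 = -0.02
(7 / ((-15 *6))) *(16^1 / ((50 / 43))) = -1204 / 1125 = -1.07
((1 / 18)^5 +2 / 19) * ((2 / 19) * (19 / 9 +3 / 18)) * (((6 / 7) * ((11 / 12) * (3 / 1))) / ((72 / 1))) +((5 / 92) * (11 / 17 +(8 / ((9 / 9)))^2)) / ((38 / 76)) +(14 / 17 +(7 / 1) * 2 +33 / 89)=1595149350835627319 / 71782450194728448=22.22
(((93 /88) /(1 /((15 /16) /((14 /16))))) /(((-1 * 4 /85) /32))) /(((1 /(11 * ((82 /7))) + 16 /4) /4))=-1296420 /1687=-768.48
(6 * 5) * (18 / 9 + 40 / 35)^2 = 14520 / 49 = 296.33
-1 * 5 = -5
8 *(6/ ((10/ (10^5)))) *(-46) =-22080000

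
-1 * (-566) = 566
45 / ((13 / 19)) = 855 / 13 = 65.77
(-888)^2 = 788544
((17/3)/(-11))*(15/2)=-85/22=-3.86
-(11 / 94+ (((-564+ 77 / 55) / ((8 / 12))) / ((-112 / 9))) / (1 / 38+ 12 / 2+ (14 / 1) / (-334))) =-11.45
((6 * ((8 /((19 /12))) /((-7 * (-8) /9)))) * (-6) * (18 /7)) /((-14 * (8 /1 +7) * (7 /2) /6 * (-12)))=-11664 /228095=-0.05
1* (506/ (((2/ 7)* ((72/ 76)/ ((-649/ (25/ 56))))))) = -611469628/ 225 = -2717642.79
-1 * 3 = -3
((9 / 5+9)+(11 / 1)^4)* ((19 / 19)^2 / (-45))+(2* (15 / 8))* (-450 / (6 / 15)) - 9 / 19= -77716409 / 17100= -4544.82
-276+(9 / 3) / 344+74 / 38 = -1791151 / 6536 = -274.04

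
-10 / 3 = -3.33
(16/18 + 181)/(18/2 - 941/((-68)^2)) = 20.68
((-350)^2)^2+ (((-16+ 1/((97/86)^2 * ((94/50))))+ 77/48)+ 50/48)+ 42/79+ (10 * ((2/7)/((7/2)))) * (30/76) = 23427800286405378456701/1561202852496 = 15006249987.92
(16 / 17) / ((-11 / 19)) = -304 / 187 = -1.63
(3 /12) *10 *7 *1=17.50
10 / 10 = 1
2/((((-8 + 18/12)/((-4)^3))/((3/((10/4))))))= 1536/65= 23.63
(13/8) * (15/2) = 195/16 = 12.19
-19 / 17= -1.12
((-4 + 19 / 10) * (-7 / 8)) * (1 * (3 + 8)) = 1617 / 80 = 20.21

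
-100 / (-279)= 100 / 279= 0.36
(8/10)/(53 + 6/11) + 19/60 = 11719/35340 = 0.33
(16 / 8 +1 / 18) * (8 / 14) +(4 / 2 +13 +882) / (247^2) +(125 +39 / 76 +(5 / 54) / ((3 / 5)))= 1350228605 / 10643724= 126.86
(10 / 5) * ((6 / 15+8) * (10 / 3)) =56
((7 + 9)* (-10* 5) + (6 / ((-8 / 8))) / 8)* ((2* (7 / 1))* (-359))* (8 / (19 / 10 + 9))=321965560 / 109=2953812.48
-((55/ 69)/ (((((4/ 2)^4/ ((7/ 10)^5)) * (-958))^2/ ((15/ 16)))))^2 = -0.00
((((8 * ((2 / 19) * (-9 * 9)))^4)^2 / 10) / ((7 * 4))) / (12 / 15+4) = 41451359947637504606208 / 118884941287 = 348667875837.78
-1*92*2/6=-30.67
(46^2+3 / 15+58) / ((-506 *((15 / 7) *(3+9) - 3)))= -76097 / 402270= -0.19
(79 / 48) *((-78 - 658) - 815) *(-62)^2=-39250123 / 4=-9812530.75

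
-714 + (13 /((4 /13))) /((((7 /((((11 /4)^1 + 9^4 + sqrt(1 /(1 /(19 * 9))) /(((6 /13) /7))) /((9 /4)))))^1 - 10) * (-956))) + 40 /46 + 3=-477702316638182297 /672700770063632 - 107653 * sqrt(19) /14623929783992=-710.13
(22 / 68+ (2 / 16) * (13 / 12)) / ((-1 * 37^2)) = -749 / 2234208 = -0.00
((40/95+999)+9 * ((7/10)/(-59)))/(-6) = -166.55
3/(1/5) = 15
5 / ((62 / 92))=230 / 31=7.42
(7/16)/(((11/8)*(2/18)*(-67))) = -63/1474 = -0.04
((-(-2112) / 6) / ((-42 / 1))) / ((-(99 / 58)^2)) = 53824 / 18711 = 2.88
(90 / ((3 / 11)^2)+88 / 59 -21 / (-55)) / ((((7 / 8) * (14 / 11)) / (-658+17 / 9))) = -6192422332 / 8673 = -713988.51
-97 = -97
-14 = -14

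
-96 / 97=-0.99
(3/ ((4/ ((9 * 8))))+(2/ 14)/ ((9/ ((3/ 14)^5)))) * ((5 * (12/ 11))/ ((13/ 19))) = 57939787215/ 134590456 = 430.49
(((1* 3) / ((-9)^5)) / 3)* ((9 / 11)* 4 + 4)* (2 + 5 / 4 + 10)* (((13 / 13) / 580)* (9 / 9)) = -53 / 18836631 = -0.00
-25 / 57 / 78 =-25 / 4446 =-0.01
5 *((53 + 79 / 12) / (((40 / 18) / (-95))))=-203775 / 16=-12735.94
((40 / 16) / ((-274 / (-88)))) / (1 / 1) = 110 / 137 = 0.80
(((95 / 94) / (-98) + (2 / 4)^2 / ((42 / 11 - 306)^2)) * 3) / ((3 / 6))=-1049374057 / 16963861152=-0.06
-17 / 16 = -1.06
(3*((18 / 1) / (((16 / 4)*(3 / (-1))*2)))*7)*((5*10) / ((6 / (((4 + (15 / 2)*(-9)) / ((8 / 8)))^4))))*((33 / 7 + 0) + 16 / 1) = -44204265169.92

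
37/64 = 0.58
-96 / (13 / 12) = -1152 / 13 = -88.62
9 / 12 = 3 / 4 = 0.75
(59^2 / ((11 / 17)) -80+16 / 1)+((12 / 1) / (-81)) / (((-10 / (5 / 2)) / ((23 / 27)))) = 42627070 / 8019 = 5315.76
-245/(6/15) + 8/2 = -1217/2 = -608.50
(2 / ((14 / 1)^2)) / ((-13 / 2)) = -1 / 637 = -0.00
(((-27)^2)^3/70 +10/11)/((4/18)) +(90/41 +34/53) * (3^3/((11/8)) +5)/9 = 750101824905187/30117780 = 24905614.72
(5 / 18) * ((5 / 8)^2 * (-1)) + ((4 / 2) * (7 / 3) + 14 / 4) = 9283 / 1152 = 8.06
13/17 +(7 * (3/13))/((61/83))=39940/13481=2.96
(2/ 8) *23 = 23/ 4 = 5.75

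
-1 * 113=-113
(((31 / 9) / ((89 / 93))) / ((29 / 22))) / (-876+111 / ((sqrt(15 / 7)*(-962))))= -20866308320 / 6694419347079+549692*sqrt(105) / 20083258041237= -0.00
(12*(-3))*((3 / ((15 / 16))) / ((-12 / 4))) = 192 / 5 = 38.40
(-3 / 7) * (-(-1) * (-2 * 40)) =240 / 7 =34.29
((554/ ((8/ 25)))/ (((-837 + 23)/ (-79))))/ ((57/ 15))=44.22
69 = 69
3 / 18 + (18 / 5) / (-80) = 73 / 600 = 0.12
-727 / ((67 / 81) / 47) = -2767689 / 67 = -41308.79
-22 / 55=-2 / 5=-0.40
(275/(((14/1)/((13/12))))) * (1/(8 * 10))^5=143/22020096000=0.00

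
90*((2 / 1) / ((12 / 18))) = 270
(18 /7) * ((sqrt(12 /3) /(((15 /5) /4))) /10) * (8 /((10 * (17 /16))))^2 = 98304 /252875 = 0.39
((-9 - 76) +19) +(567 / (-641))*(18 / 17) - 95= -1764623 / 10897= -161.94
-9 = -9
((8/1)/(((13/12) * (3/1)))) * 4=128/13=9.85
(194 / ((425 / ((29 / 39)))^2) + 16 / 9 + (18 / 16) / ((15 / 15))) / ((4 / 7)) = 4963125111 / 976820000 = 5.08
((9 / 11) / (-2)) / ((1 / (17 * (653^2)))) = -65240577 / 22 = -2965480.77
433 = 433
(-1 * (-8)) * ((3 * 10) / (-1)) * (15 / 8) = -450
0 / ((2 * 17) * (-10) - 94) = 0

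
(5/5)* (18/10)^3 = 729/125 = 5.83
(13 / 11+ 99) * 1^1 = 1102 / 11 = 100.18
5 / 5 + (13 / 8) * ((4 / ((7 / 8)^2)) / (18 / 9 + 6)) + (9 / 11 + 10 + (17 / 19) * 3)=159387 / 10241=15.56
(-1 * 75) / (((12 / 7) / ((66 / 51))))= -1925 / 34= -56.62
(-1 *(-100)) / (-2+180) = 50 / 89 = 0.56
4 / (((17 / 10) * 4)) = 10 / 17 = 0.59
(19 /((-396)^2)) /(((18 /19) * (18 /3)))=361 /16936128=0.00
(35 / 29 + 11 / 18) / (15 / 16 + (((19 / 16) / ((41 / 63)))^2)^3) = 37814577552605315072 / 787224526215420489309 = 0.05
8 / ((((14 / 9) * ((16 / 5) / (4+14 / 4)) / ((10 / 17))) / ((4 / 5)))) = 675 / 119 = 5.67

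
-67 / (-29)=67 / 29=2.31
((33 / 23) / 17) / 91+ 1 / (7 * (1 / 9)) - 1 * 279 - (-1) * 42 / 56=-5631219 / 20332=-276.96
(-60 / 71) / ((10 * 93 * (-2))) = 1 / 2201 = 0.00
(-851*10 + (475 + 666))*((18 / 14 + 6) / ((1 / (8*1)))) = -3006552 / 7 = -429507.43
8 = 8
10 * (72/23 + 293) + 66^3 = 6680518/23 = 290457.30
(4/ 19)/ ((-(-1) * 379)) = 4/ 7201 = 0.00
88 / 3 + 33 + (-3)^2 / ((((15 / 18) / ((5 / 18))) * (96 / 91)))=6257 / 96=65.18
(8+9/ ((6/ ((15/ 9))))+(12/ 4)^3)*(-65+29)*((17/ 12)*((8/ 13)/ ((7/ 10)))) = -153000/ 91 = -1681.32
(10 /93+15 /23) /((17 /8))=13000 /36363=0.36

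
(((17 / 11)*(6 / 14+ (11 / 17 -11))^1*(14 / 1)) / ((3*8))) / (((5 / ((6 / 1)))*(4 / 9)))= -10629 / 440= -24.16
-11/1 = -11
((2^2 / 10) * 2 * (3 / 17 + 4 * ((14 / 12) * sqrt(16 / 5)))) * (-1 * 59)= -402.35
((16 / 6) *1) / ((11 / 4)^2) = 128 / 363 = 0.35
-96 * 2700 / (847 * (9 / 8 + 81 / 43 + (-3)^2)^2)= -378675200 / 178446807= -2.12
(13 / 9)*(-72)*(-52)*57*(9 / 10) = 1387152 / 5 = 277430.40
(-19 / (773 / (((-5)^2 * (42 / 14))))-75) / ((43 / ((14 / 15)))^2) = -51744 / 1429277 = -0.04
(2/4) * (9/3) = 3/2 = 1.50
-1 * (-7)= 7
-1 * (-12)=12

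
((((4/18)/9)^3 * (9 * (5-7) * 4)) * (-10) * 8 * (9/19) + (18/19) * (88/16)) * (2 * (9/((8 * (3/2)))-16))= -39934199/249318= -160.17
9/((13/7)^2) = 441/169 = 2.61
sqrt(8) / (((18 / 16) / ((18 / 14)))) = 16*sqrt(2) / 7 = 3.23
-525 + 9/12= -2097/4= -524.25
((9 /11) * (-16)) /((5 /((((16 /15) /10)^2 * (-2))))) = 2048 /34375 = 0.06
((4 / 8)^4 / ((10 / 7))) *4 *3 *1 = 0.52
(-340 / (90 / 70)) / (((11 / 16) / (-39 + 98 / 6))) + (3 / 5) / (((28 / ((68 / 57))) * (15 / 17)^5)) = 48430885513259 / 5554828125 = 8718.70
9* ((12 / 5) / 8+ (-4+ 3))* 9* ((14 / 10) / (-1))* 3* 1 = 11907 / 50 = 238.14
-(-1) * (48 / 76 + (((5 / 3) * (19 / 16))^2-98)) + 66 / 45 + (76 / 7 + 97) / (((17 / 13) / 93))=197396671081 / 26046720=7578.56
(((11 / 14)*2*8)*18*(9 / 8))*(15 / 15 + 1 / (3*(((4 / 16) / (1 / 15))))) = 1386 / 5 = 277.20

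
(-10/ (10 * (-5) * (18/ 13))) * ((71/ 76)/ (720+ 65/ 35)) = 6461/ 34562520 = 0.00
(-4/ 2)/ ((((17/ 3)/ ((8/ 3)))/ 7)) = -112/ 17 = -6.59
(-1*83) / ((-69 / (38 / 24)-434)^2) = -29963 / 82337476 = -0.00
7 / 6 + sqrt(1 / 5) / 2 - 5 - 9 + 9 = -3.61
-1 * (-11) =11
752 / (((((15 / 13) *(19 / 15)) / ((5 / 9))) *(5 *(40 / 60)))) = 4888 / 57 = 85.75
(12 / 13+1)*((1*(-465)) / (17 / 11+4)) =-127875 / 793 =-161.25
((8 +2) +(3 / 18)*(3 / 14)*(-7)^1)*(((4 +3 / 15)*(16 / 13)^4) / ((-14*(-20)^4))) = -288 / 6865625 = -0.00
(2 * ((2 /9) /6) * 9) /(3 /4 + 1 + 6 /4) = 8 /39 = 0.21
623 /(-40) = -623 /40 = -15.58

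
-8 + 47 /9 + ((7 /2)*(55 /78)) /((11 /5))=-775 /468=-1.66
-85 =-85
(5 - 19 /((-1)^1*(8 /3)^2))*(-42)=-10311 /32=-322.22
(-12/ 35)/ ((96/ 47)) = -0.17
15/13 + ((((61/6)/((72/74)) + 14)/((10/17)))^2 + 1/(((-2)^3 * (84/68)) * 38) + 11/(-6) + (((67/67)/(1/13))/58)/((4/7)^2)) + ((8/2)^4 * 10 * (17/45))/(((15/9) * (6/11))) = 2791.34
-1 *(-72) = 72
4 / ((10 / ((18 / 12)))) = 0.60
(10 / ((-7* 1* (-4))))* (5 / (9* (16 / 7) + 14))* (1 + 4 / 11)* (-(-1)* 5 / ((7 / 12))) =0.60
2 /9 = 0.22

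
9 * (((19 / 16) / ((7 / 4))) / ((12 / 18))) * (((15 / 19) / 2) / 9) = 45 / 112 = 0.40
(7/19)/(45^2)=7/38475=0.00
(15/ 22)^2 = 225/ 484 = 0.46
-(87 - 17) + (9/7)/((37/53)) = -17653/259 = -68.16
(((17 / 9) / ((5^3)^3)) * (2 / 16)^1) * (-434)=-3689 / 70312500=-0.00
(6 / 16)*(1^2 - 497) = -186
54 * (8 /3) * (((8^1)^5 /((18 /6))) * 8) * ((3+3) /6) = 12582912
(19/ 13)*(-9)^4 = 124659/ 13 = 9589.15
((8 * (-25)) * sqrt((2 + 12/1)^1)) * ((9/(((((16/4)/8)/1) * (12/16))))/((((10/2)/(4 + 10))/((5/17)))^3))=-13171200 * sqrt(14)/4913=-10030.96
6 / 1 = 6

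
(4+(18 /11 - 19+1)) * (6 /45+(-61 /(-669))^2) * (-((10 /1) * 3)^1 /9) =86218288 /14769513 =5.84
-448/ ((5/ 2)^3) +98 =8666/ 125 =69.33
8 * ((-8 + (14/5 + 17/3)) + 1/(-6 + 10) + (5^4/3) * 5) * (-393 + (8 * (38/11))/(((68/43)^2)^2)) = -21014533753811/6485160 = -3240403.28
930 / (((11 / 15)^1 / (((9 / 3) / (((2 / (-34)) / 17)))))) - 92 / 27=-326556562 / 297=-1099517.04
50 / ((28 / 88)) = 1100 / 7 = 157.14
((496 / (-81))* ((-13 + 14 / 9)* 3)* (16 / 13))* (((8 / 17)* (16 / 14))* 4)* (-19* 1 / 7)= -3975872512 / 2631447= -1510.91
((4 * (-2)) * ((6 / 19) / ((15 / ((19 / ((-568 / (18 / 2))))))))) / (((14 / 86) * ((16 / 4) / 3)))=0.23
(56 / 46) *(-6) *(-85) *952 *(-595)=-8088763200 / 23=-351685356.52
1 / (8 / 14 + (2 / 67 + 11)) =469 / 5441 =0.09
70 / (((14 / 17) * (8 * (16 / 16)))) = 85 / 8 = 10.62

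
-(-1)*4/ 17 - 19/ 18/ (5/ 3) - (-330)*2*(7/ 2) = 1177897/ 510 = 2309.60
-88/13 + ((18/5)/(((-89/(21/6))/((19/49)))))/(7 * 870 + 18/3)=-557012581/82285840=-6.77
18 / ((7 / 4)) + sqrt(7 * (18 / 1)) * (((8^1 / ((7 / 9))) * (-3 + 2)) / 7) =72 / 7 - 216 * sqrt(14) / 49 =-6.21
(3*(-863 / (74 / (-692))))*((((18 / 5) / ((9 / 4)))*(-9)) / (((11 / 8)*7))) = -515977344 / 14245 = -36221.65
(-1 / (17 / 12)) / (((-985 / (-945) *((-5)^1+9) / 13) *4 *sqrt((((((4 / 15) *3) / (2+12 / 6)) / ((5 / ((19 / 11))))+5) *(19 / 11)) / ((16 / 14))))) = -57915 *sqrt(92701) / 88701614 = -0.20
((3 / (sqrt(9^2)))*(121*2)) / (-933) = -242 / 2799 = -0.09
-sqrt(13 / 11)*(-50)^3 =125000*sqrt(143) / 11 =135889.33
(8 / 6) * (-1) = -4 / 3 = -1.33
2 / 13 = 0.15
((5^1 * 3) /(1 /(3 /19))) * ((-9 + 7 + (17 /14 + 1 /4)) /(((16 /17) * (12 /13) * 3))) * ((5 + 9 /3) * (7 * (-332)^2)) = -114185175 /38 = -3004873.03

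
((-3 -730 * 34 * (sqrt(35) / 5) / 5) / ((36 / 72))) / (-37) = 6 / 37 + 9928 * sqrt(35) / 185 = 317.65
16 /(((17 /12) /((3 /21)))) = 1.61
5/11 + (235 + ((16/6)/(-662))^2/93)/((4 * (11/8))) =43558714607/1008728127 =43.18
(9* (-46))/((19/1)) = -414/19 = -21.79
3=3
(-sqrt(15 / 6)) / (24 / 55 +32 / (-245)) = -2695 * sqrt(10) / 1648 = -5.17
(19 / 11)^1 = 19 / 11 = 1.73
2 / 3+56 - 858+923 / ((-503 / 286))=-1326.14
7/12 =0.58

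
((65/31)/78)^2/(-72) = -25/2490912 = -0.00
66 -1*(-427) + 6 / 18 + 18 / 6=1489 / 3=496.33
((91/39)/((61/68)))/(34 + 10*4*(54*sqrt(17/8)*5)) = -238/667031889 + 6300*sqrt(34)/222343963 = 0.00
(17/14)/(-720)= -17/10080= -0.00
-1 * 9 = -9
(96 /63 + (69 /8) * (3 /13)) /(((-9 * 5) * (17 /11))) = -16885 /334152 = -0.05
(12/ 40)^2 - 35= -3491/ 100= -34.91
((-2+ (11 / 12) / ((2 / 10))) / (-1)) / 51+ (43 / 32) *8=1637 / 153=10.70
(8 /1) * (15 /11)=120 /11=10.91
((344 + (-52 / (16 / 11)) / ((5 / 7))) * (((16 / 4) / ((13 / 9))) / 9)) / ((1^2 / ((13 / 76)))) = 5879 / 380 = 15.47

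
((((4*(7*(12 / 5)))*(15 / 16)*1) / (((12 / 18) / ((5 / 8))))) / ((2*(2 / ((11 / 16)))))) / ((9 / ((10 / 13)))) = 5775 / 6656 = 0.87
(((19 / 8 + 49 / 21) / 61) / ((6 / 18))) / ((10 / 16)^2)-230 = -349846 / 1525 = -229.41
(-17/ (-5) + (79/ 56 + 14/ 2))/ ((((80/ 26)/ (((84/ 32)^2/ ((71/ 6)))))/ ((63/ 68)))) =511893837/ 247193600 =2.07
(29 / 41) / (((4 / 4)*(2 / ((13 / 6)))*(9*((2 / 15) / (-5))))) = -9425 / 2952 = -3.19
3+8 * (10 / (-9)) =-53 / 9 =-5.89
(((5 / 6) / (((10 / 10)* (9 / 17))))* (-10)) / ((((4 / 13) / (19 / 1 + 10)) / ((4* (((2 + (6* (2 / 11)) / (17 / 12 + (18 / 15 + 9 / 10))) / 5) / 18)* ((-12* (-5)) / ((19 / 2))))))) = -3436505800 / 3572019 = -962.06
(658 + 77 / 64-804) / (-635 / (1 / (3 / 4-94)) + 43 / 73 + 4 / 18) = -6088419 / 2489853872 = -0.00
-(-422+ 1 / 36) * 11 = 167101 / 36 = 4641.69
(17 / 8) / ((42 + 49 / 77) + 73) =187 / 10176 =0.02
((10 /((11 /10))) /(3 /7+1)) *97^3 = 63887110 /11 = 5807919.09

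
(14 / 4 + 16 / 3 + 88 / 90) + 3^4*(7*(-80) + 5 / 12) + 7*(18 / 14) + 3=-8154799 / 180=-45304.44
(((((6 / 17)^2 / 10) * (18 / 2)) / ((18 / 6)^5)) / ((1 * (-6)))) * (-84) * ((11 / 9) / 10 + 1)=1414 / 195075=0.01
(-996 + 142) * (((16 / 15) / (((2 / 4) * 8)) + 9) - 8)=-16226 / 15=-1081.73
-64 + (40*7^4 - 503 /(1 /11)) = 90443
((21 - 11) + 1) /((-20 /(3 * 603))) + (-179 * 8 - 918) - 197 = -70839 /20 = -3541.95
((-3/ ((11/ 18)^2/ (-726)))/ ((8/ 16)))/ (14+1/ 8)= 93312/ 113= 825.77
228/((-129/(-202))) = 15352/43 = 357.02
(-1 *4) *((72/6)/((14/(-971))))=23304/7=3329.14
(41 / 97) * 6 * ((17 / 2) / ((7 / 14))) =4182 / 97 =43.11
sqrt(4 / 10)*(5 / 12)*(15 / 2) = 5*sqrt(10) / 8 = 1.98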